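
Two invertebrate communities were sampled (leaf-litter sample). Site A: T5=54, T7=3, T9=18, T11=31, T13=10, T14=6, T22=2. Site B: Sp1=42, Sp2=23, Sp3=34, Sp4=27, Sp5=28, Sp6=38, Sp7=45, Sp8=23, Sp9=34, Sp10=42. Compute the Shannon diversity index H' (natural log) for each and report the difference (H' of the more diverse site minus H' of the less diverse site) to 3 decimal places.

Site A: N=124, proportions 0.43548, 0.02419, 0.14516, 0.25, 0.08065, 0.04839, 0.01613, giving H' = 1.49493 (working shown to 5 dp, full precision carried).
Site B: N=336, proportions 0.125, 0.06845, 0.10119, 0.08036, 0.08333, 0.1131, 0.13393, 0.06845, 0.10119, 0.125, giving H' = 2.27602.
Difference = |1.49493 − 2.27602| = 0.78109, i.e. 0.781 to 3 decimal places.

0.781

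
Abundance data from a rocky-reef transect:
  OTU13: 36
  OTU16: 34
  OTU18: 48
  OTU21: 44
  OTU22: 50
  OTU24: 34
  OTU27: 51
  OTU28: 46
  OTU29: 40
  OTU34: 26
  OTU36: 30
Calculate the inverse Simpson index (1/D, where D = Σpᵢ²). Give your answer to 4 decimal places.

10.5653

Total N = 36+34+48+44+50+34+51+46+40+26+30 = 439, so the proportions are 0.082004556, 0.077448747, 0.109339408, 0.10022779, 0.113895216, 0.077448747, 0.116173121, 0.104783599, 0.091116173, 0.059225513, 0.06833713 (working shown to 9 dp, full precision carried).
D = 0.082004556² + 0.077448747² + 0.109339408² + 0.10022779² + 0.113895216² + 0.077448747² + 0.116173121² + 0.104783599² + 0.091116173² + 0.059225513² + 0.06833713² = 0.006724747 + 0.005998308 + 0.011955106 + 0.010045610 + 0.012972120 + 0.005998308 + 0.013496194 + 0.010979603 + 0.008302157 + 0.003507661 + 0.004669963 = 0.094649779.
So 1/D = 10.565265, i.e. 10.5653 to 4 decimal places.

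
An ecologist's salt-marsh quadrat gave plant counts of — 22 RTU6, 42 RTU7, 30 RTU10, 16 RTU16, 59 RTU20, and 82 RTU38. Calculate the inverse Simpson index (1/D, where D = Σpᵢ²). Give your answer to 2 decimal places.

Total N = 22+42+30+16+59+82 = 251, so the proportions are 0.087649, 0.167331, 0.119522, 0.063745, 0.23506, 0.326693 (working shown to 6 dp, full precision carried).
D = 0.087649² + 0.167331² + 0.119522² + 0.063745² + 0.23506² + 0.326693² = 0.007682 + 0.028000 + 0.014285 + 0.004063 + 0.055253 + 0.106728 = 0.216012.
So 1/D = 4.6294, i.e. 4.63 to 2 decimal places.

4.63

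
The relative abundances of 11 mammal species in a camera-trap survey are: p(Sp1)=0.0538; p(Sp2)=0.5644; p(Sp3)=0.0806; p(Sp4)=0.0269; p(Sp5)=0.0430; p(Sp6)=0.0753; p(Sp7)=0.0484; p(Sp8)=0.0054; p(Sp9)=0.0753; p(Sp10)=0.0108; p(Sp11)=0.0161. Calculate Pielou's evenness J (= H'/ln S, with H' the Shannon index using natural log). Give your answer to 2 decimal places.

H' = −Σ pᵢ ln pᵢ = −((-0.1572) + (-0.3228) + (-0.2030) + (-0.0973) + (-0.1353) + (-0.1947) + (-0.1466) + (-0.0282) + (-0.1947) + (-0.0489) + (-0.0665)) = 1.5952 (working shown to 4 dp, full precision carried).
With S = 11 species, ln S = 2.3979, so J = 1.5952/2.3979 = 0.6653, i.e. 0.67 to 2 decimal places.

0.67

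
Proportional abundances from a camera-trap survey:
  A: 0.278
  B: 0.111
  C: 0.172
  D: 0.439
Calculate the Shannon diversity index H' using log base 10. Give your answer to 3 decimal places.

0.549

Each pᵢ log₁₀ pᵢ term (working shown to 5 dp, full precision carried): 0.278×(-0.55596)=-0.15456, 0.111×(-0.95468)=-0.10597, 0.172×(-0.76447)=-0.13149, 0.439×(-0.35754)=-0.15696.
Sum = -0.54897, so H' = 0.549.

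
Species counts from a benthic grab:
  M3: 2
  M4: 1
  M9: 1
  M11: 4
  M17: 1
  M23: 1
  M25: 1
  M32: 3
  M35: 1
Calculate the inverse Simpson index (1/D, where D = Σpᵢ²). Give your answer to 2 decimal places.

Total N = 2+1+1+4+1+1+1+3+1 = 15, so the proportions are 0.133333, 0.066667, 0.066667, 0.266667, 0.066667, 0.066667, 0.066667, 0.2, 0.066667 (working shown to 6 dp, full precision carried).
D = 0.133333² + 0.066667² + 0.066667² + 0.266667² + 0.066667² + 0.066667² + 0.066667² + 0.2² + 0.066667² = 0.017778 + 0.004444 + 0.004444 + 0.071111 + 0.004444 + 0.004444 + 0.004444 + 0.040000 + 0.004444 = 0.155556.
So 1/D = 6.4286, i.e. 6.43 to 2 decimal places.

6.43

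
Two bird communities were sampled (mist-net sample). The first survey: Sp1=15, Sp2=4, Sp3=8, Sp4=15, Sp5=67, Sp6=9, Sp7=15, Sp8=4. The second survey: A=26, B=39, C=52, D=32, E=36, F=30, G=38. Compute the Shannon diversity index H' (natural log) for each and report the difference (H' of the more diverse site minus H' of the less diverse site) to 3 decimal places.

The first survey: N=137, proportions 0.10949, 0.0292, 0.05839, 0.10949, 0.48905, 0.06569, 0.10949, 0.0292, giving H' = 1.62744 (working shown to 5 dp, full precision carried).
The second survey: N=253, proportions 0.10277, 0.15415, 0.20553, 0.12648, 0.14229, 0.11858, 0.1502, giving H' = 1.92379.
Difference = |1.62744 − 1.92379| = 0.29635, i.e. 0.296 to 3 decimal places.

0.296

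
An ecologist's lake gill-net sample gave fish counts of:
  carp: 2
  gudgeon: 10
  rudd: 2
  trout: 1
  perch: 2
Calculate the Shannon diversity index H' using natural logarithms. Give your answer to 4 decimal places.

1.2341

Total N = 2+10+2+1+2 = 17, so the proportions are 0.117647, 0.588235, 0.117647, 0.058824, 0.117647 (working shown to 6 dp, full precision carried).
Each pᵢ ln pᵢ term: 0.117647×(-2.140066)=-0.251772, 0.588235×(-0.530628)=-0.312134, 0.117647×(-2.140066)=-0.251772, 0.058824×(-2.833213)=-0.166660, 0.117647×(-2.140066)=-0.251772.
Sum = -1.234111, so H' = 1.2341.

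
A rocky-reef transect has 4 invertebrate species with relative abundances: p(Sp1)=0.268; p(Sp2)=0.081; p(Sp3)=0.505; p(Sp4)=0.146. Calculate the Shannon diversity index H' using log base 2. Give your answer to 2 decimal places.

1.71

Each pᵢ log₂ pᵢ term (working shown to 4 dp, full precision carried): 0.268×(-1.8997)=-0.5091, 0.081×(-3.6259)=-0.2937, 0.505×(-0.9856)=-0.4978, 0.146×(-2.7760)=-0.4053.
Sum = -1.7059, so H' = 1.71.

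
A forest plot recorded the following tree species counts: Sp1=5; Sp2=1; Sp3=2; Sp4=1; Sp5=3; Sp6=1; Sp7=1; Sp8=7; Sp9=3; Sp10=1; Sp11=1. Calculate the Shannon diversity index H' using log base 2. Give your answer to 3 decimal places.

Total N = 5+1+2+1+3+1+1+7+3+1+1 = 26, so the proportions are 0.19231, 0.03846, 0.07692, 0.03846, 0.11538, 0.03846, 0.03846, 0.26923, 0.11538, 0.03846, 0.03846 (working shown to 5 dp, full precision carried).
Each pᵢ log₂ pᵢ term: 0.19231×(-2.37851)=-0.45741, 0.03846×(-4.70044)=-0.18079, 0.07692×(-3.70044)=-0.28465, 0.03846×(-4.70044)=-0.18079, 0.11538×(-3.11548)=-0.35948, 0.03846×(-4.70044)=-0.18079, 0.03846×(-4.70044)=-0.18079, 0.26923×(-1.89308)=-0.50968, 0.11538×(-3.11548)=-0.35948, 0.03846×(-4.70044)=-0.18079, 0.03846×(-4.70044)=-0.18079.
Sum = -3.05541, so H' = 3.055.

3.055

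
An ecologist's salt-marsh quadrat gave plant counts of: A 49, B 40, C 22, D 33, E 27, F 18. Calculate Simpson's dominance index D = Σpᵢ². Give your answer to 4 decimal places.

0.1855

Total N = 49+40+22+33+27+18 = 189, so the proportions are 0.259259, 0.21164, 0.116402, 0.174603, 0.142857, 0.095238 (working shown to 6 dp, full precision carried).
D = 0.259259² + 0.21164² + 0.116402² + 0.174603² + 0.142857² + 0.095238² = 0.067215 + 0.044792 + 0.013549 + 0.030486 + 0.020408 + 0.009070 = 0.185521.
To 4 decimal places, D = 0.1855.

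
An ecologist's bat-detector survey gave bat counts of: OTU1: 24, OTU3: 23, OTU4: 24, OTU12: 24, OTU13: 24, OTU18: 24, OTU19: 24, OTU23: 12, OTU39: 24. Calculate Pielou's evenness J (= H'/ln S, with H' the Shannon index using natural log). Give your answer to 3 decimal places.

Total N = 24+23+24+24+24+24+24+12+24 = 203, so the proportions are 0.11823, 0.1133, 0.11823, 0.11823, 0.11823, 0.11823, 0.11823, 0.05911, 0.11823 (working shown to 5 dp, full precision carried).
H' = −Σ pᵢ ln pᵢ = −((-0.25243) + (-0.24674) + (-0.25243) + (-0.25243) + (-0.25243) + (-0.25243) + (-0.25243) + (-0.16719) + (-0.25243)) = 2.18095.
With S = 9 species, ln S = 2.19722, so J = 2.18095/2.19722 = 0.99259, i.e. 0.993 to 3 decimal places.

0.993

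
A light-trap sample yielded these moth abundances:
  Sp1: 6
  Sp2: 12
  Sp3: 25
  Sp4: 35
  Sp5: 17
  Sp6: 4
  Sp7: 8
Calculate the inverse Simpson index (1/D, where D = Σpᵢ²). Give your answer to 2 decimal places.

Total N = 6+12+25+35+17+4+8 = 107, so the proportions are 0.056075, 0.11215, 0.233645, 0.327103, 0.158879, 0.037383, 0.074766 (working shown to 6 dp, full precision carried).
D = 0.056075² + 0.11215² + 0.233645² + 0.327103² + 0.158879² + 0.037383² + 0.074766² = 0.003144 + 0.012578 + 0.054590 + 0.106996 + 0.025242 + 0.001398 + 0.005590 = 0.209538.
So 1/D = 4.7724, i.e. 4.77 to 2 decimal places.

4.77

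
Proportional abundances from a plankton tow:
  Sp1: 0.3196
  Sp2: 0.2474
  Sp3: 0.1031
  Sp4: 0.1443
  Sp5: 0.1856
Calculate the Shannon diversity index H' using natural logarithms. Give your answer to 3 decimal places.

1.536

Each pᵢ ln pᵢ term (working shown to 5 dp, full precision carried): 0.3196×(-1.14069)=-0.36456, 0.2474×(-1.39675)=-0.34556, 0.1031×(-2.27206)=-0.23425, 0.1443×(-1.93586)=-0.27934, 0.1856×(-1.68416)=-0.31258.
Sum = -1.53629, so H' = 1.536.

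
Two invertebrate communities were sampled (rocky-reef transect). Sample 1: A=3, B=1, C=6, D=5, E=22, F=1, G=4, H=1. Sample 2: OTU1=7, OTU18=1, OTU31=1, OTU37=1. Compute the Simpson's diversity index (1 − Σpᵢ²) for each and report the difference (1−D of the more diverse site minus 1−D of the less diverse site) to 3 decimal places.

Sample 1: N=43, proportions 0.06977, 0.02326, 0.13953, 0.11628, 0.51163, 0.02326, 0.09302, 0.02326, giving 1−D = 0.69010 (working shown to 5 dp, full precision carried).
Sample 2: N=10, proportions 0.7, 0.1, 0.1, 0.1, giving 1−D = 0.48000.
Difference = |0.69010 − 0.48000| = 0.21010, i.e. 0.210 to 3 decimal places.

0.210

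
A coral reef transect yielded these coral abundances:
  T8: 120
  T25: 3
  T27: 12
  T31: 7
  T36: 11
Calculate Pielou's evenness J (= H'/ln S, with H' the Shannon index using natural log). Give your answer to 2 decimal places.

0.50

Total N = 120+3+12+7+11 = 153, so the proportions are 0.7843, 0.0196, 0.0784, 0.0458, 0.0719 (working shown to 4 dp, full precision carried).
H' = −Σ pᵢ ln pᵢ = −((-0.1905) + (-0.0771) + (-0.1996) + (-0.1411) + (-0.1893)) = 0.7977.
With S = 5 species, ln S = 1.6094, so J = 0.7977/1.6094 = 0.4956, i.e. 0.50 to 2 decimal places.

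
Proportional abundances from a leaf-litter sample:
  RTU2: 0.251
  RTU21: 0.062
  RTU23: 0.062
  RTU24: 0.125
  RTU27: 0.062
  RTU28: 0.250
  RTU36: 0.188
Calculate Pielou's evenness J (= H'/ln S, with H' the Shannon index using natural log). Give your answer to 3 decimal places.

H' = −Σ pᵢ ln pᵢ = −((-0.34696) + (-0.17240) + (-0.17240) + (-0.25993) + (-0.17240) + (-0.34657) + (-0.31421)) = 1.78486 (working shown to 5 dp, full precision carried).
With S = 7 species, ln S = 1.94591, so J = 1.78486/1.94591 = 0.91724, i.e. 0.917 to 3 decimal places.

0.917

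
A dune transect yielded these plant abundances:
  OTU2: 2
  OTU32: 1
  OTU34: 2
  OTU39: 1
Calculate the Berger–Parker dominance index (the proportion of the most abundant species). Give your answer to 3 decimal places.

Total N = 2+1+2+1 = 6, so the proportions are 0.33333, 0.16667, 0.33333, 0.16667 (working shown to 5 dp, full precision carried).
The largest proportion is 0.33333, i.e. d = 0.333 to 3 decimal places.

0.333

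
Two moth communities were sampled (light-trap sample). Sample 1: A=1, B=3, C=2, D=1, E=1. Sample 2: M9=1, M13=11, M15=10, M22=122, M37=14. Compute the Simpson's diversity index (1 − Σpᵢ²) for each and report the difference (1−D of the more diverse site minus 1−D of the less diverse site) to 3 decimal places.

0.363

Sample 1: N=8, proportions 0.125, 0.375, 0.25, 0.125, 0.125, giving 1−D = 0.75000 (working shown to 5 dp, full precision carried).
Sample 2: N=158, proportions 0.00633, 0.06962, 0.06329, 0.77215, 0.08861, giving 1−D = 0.38704.
Difference = |0.75000 − 0.38704| = 0.36296, i.e. 0.363 to 3 decimal places.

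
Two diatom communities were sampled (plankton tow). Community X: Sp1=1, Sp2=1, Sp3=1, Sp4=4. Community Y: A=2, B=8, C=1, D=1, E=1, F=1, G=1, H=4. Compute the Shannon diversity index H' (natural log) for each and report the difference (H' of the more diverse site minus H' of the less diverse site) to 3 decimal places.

Community X: N=7, proportions 0.14286, 0.14286, 0.14286, 0.57143, giving H' = 1.15374 (working shown to 5 dp, full precision carried).
Community Y: N=19, proportions 0.10526, 0.42105, 0.05263, 0.05263, 0.05263, 0.05263, 0.05263, 0.21053, giving H' = 1.70407.
Difference = |1.15374 − 1.70407| = 0.55033, i.e. 0.550 to 3 decimal places.

0.550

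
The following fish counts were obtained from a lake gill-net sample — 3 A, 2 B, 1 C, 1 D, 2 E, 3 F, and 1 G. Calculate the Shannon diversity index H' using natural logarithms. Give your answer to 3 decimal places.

1.845

Total N = 3+2+1+1+2+3+1 = 13, so the proportions are 0.23077, 0.15385, 0.07692, 0.07692, 0.15385, 0.23077, 0.07692 (working shown to 5 dp, full precision carried).
Each pᵢ ln pᵢ term: 0.23077×(-1.46634)=-0.33839, 0.15385×(-1.87180)=-0.28797, 0.07692×(-2.56495)=-0.19730, 0.07692×(-2.56495)=-0.19730, 0.15385×(-1.87180)=-0.28797, 0.23077×(-1.46634)=-0.33839, 0.07692×(-2.56495)=-0.19730.
Sum = -1.84462, so H' = 1.845.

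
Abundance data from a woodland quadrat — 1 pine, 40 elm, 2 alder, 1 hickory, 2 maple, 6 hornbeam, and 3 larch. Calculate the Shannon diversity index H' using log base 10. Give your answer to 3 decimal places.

Total N = 1+40+2+1+2+6+3 = 55, so the proportions are 0.01818, 0.72727, 0.03636, 0.01818, 0.03636, 0.10909, 0.05455 (working shown to 5 dp, full precision carried).
Each pᵢ log₁₀ pᵢ term: 0.01818×(-1.74036)=-0.03164, 0.72727×(-0.13830)=-0.10058, 0.03636×(-1.43933)=-0.05234, 0.01818×(-1.74036)=-0.03164, 0.03636×(-1.43933)=-0.05234, 0.10909×(-0.96221)=-0.10497, 0.05455×(-1.26324)=-0.06890.
Sum = -0.44242, so H' = 0.442.

0.442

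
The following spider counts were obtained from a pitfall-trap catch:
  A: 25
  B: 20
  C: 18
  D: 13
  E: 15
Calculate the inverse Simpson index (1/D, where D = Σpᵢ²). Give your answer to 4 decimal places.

4.7510

Total N = 25+20+18+13+15 = 91, so the proportions are 0.27472527, 0.21978022, 0.1978022, 0.14285714, 0.16483516 (working shown to 8 dp, full precision carried).
D = 0.27472527² + 0.21978022² + 0.1978022² + 0.14285714² + 0.16483516² = 0.07547398 + 0.04830335 + 0.03912571 + 0.02040816 + 0.02717063 = 0.21048183.
So 1/D = 4.751004, i.e. 4.7510 to 4 decimal places.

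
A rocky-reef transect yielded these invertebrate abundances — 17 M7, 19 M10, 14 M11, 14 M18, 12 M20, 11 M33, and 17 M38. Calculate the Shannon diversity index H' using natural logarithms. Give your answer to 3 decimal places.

1.929

Total N = 17+19+14+14+12+11+17 = 104, so the proportions are 0.16346, 0.18269, 0.13462, 0.13462, 0.11538, 0.10577, 0.16346 (working shown to 5 dp, full precision carried).
Each pᵢ ln pᵢ term: 0.16346×(-1.81118)=-0.29606, 0.18269×(-1.69995)=-0.31057, 0.13462×(-2.00533)=-0.26995, 0.13462×(-2.00533)=-0.26995, 0.11538×(-2.15948)=-0.24917, 0.10577×(-2.24650)=-0.23761, 0.16346×(-1.81118)=-0.29606.
Sum = -1.92936, so H' = 1.929.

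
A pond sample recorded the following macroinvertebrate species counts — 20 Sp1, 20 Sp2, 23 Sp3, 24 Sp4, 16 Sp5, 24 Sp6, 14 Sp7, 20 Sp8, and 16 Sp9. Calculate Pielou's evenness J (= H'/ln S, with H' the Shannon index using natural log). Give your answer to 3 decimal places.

Total N = 20+20+23+24+16+24+14+20+16 = 177, so the proportions are 0.11299, 0.11299, 0.12994, 0.13559, 0.0904, 0.13559, 0.0791, 0.11299, 0.0904 (working shown to 5 dp, full precision carried).
H' = −Σ pᵢ ln pᵢ = −((-0.24637) + (-0.24637) + (-0.26517) + (-0.27093) + (-0.21727) + (-0.27093) + (-0.20067) + (-0.24637) + (-0.21727)) = 2.18137.
With S = 9 species, ln S = 2.19722, so J = 2.18137/2.19722 = 0.99278, i.e. 0.993 to 3 decimal places.

0.993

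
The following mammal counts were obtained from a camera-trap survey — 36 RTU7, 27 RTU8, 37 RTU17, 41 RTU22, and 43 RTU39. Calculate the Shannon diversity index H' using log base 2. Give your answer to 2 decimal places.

Total N = 36+27+37+41+43 = 184, so the proportions are 0.1957, 0.1467, 0.2011, 0.2228, 0.2337 (working shown to 4 dp, full precision carried).
Each pᵢ log₂ pᵢ term: 0.1957×(-2.3536)=-0.4605, 0.1467×(-2.7687)=-0.4063, 0.2011×(-2.3141)=-0.4653, 0.2228×(-2.1660)=-0.4826, 0.2337×(-2.0973)=-0.4901.
Sum = -2.3049, so H' = 2.30.

2.30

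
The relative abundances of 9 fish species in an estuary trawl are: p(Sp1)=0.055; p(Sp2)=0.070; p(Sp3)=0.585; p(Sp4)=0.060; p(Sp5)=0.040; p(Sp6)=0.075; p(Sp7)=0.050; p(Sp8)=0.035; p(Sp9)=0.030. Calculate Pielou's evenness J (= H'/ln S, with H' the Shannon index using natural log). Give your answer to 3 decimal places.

0.693

H' = −Σ pᵢ ln pᵢ = −((-0.15952) + (-0.18615) + (-0.31364) + (-0.16880) + (-0.12876) + (-0.19427) + (-0.14979) + (-0.11733) + (-0.10520)) = 1.52346 (working shown to 5 dp, full precision carried).
With S = 9 species, ln S = 2.19722, so J = 1.52346/2.19722 = 0.69336, i.e. 0.693 to 3 decimal places.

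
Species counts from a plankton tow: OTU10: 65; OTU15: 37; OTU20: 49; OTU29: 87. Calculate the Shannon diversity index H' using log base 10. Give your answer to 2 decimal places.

Total N = 65+37+49+87 = 238, so the proportions are 0.2731, 0.1555, 0.2059, 0.3655 (working shown to 4 dp, full precision carried).
Each pᵢ log₁₀ pᵢ term: 0.2731×(-0.5637)=-0.1539, 0.1555×(-0.8084)=-0.1257, 0.2059×(-0.6864)=-0.1413, 0.3655×(-0.4371)=-0.1598.
Sum = -0.5807, so H' = 0.58.

0.58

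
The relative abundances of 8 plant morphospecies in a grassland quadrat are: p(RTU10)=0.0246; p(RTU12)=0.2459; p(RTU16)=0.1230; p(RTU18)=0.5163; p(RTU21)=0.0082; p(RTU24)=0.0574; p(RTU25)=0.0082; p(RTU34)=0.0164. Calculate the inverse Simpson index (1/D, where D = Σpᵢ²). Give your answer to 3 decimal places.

D = 0.0246² + 0.2459² + 0.123² + 0.5163² + 0.0082² + 0.0574² + 0.0082² + 0.0164² = 0.000605 + 0.060467 + 0.015129 + 0.266566 + 0.000067 + 0.003295 + 0.000067 + 0.000269 = 0.346465 (working shown to 6 dp, full precision carried).
So 1/D = 2.88630, i.e. 2.886 to 3 decimal places.

2.886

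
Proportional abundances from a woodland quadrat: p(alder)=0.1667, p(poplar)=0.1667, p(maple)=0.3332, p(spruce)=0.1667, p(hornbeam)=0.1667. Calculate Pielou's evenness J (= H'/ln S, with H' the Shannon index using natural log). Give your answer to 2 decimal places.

H' = −Σ pᵢ ln pᵢ = −((-0.2987) + (-0.2987) + (-0.3662) + (-0.2987) + (-0.2987)) = 1.5608 (working shown to 4 dp, full precision carried).
With S = 5 species, ln S = 1.6094, so J = 1.5608/1.6094 = 0.9698, i.e. 0.97 to 2 decimal places.

0.97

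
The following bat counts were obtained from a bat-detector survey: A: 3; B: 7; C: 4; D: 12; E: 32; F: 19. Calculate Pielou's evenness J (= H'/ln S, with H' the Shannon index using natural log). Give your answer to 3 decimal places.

Total N = 3+7+4+12+32+19 = 77, so the proportions are 0.03896, 0.09091, 0.05195, 0.15584, 0.41558, 0.24675 (working shown to 5 dp, full precision carried).
H' = −Σ pᵢ ln pᵢ = −((-0.12644) + (-0.21799) + (-0.15364) + (-0.28970) + (-0.36491) + (-0.34530)) = 1.49797.
With S = 6 species, ln S = 1.79176, so J = 1.49797/1.79176 = 0.83603, i.e. 0.836 to 3 decimal places.

0.836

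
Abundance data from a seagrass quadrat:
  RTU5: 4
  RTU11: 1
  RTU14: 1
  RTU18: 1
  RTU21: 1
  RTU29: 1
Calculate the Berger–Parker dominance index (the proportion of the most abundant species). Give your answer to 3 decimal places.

0.444

Total N = 4+1+1+1+1+1 = 9, so the proportions are 0.44444, 0.11111, 0.11111, 0.11111, 0.11111, 0.11111 (working shown to 5 dp, full precision carried).
The largest proportion is 0.44444, i.e. d = 0.444 to 3 decimal places.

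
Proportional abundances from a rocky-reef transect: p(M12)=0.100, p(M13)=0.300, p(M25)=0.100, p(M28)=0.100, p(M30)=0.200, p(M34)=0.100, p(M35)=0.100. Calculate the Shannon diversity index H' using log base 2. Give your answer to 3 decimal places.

2.646

Each pᵢ log₂ pᵢ term (working shown to 5 dp, full precision carried): 0.1×(-3.32193)=-0.33219, 0.3×(-1.73697)=-0.52109, 0.1×(-3.32193)=-0.33219, 0.1×(-3.32193)=-0.33219, 0.2×(-2.32193)=-0.46439, 0.1×(-3.32193)=-0.33219, 0.1×(-3.32193)=-0.33219.
Sum = -2.64644, so H' = 2.646.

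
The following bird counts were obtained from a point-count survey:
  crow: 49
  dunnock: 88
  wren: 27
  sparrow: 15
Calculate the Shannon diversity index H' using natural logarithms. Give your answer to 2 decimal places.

1.20

Total N = 49+88+27+15 = 179, so the proportions are 0.2737, 0.4916, 0.1508, 0.0838 (working shown to 4 dp, full precision carried).
Each pᵢ ln pᵢ term: 0.2737×(-1.2956)=-0.3547, 0.4916×(-0.7100)=-0.3491, 0.1508×(-1.8915)=-0.2853, 0.0838×(-2.4793)=-0.2078.
Sum = -1.1968, so H' = 1.20.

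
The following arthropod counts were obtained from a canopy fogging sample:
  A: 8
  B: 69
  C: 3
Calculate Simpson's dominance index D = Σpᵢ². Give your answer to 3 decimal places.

0.755

Total N = 8+69+3 = 80, so the proportions are 0.1, 0.8625, 0.0375 (working shown to 5 dp, full precision carried).
D = 0.1² + 0.8625² + 0.0375² = 0.01000 + 0.74391 + 0.00141 = 0.75531.
To 3 decimal places, D = 0.755.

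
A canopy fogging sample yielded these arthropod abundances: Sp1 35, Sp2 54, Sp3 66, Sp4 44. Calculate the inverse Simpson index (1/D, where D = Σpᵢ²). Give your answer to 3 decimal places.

3.796

Total N = 35+54+66+44 = 199, so the proportions are 0.1758794, 0.2713568, 0.3316583, 0.2211055 (working shown to 7 dp, full precision carried).
D = 0.1758794² + 0.2713568² + 0.3316583² + 0.2211055² = 0.0309336 + 0.0736345 + 0.1099972 + 0.0488877 = 0.2634529.
So 1/D = 3.79574, i.e. 3.796 to 3 decimal places.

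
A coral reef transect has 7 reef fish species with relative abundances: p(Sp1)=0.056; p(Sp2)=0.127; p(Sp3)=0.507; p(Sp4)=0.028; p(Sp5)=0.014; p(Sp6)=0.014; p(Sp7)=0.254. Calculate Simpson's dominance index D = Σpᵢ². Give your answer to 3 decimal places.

D = 0.056² + 0.127² + 0.507² + 0.028² + 0.014² + 0.014² + 0.254² = 0.00314 + 0.01613 + 0.25705 + 0.00078 + 0.00020 + 0.00020 + 0.06452 = 0.34201 (working shown to 5 dp, full precision carried).
To 3 decimal places, D = 0.342.

0.342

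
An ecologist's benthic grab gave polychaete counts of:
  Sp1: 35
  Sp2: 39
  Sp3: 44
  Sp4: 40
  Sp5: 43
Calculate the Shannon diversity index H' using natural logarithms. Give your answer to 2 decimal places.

Total N = 35+39+44+40+43 = 201, so the proportions are 0.1741, 0.194, 0.2189, 0.199, 0.2139 (working shown to 4 dp, full precision carried).
Each pᵢ ln pᵢ term: 0.1741×(-1.7480)=-0.3044, 0.194×(-1.6397)=-0.3182, 0.2189×(-1.5191)=-0.3325, 0.199×(-1.6144)=-0.3213, 0.2139×(-1.5421)=-0.3299.
Sum = -1.6063, so H' = 1.61.

1.61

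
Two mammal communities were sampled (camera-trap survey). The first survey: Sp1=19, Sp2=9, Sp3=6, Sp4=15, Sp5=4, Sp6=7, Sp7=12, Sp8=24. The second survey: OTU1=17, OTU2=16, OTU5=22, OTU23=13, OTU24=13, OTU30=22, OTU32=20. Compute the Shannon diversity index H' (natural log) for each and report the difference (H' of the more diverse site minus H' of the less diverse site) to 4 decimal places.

0.0108

The first survey: N=96, proportions 0.197917, 0.09375, 0.0625, 0.15625, 0.041667, 0.072917, 0.125, 0.25, giving H' = 1.935709 (working shown to 6 dp, full precision carried).
The second survey: N=123, proportions 0.138211, 0.130081, 0.178862, 0.105691, 0.105691, 0.178862, 0.162602, giving H' = 1.924906.
Difference = |1.935709 − 1.924906| = 0.010803, i.e. 0.0108 to 4 decimal places.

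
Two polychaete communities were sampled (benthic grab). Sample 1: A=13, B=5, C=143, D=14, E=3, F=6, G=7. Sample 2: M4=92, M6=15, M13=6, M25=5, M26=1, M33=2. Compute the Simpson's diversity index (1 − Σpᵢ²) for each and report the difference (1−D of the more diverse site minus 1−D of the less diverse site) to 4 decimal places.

0.0242

Sample 1: N=191, proportions 0.06806283, 0.02617801, 0.7486911, 0.07329843, 0.01570681, 0.03141361, 0.03664921, giving 1−D = 0.42619446 (working shown to 8 dp, full precision carried).
Sample 2: N=121, proportions 0.76033058, 0.12396694, 0.04958678, 0.04132231, 0.00826446, 0.01652893, giving 1−D = 0.40202172.
Difference = |0.42619446 − 0.40202172| = 0.02417274, i.e. 0.0242 to 4 decimal places.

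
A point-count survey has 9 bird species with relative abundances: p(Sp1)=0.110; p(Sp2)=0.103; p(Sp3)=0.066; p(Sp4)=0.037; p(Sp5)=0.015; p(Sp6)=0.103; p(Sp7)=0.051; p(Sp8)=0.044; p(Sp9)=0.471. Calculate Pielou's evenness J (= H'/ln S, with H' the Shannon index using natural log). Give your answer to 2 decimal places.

0.78

H' = −Σ pᵢ ln pᵢ = −((-0.2428) + (-0.2341) + (-0.1794) + (-0.1220) + (-0.0630) + (-0.2341) + (-0.1518) + (-0.1374) + (-0.3546)) = 1.7192 (working shown to 4 dp, full precision carried).
With S = 9 species, ln S = 2.1972, so J = 1.7192/2.1972 = 0.7825, i.e. 0.78 to 2 decimal places.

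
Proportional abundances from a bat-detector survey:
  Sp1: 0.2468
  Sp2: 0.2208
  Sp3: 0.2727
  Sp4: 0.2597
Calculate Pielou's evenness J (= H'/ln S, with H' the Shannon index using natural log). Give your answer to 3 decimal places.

0.998

H' = −Σ pᵢ ln pᵢ = −((-0.34532) + (-0.33352) + (-0.35434) + (-0.35013)) = 1.38331 (working shown to 5 dp, full precision carried).
With S = 4 species, ln S = 1.38629, so J = 1.38331/1.38629 = 0.99785, i.e. 0.998 to 3 decimal places.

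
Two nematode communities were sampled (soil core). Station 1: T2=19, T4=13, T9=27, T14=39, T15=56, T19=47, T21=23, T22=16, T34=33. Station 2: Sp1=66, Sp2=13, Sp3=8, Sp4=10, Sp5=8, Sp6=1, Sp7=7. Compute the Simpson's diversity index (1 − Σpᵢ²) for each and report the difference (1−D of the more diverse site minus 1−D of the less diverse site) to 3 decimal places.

Station 1: N=273, proportions 0.06959707, 0.04761905, 0.0989011, 0.14285714, 0.20512821, 0.17216117, 0.08424908, 0.05860806, 0.12087912, giving 1−D = 0.86583746 (working shown to 8 dp, full precision carried).
Station 2: N=113, proportions 0.5840708, 0.11504425, 0.07079646, 0.08849558, 0.07079646, 0.00884956, 0.0619469, giving 1−D = 0.62385465.
Difference = |0.86583746 − 0.62385465| = 0.24198281, i.e. 0.242 to 3 decimal places.

0.242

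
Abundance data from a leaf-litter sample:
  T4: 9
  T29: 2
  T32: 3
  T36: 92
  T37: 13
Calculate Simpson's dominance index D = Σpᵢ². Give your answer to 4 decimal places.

Total N = 9+2+3+92+13 = 119, so the proportions are 0.07563, 0.016807, 0.02521, 0.773109, 0.109244 (working shown to 6 dp, full precision carried).
D = 0.07563² + 0.016807² + 0.02521² + 0.773109² + 0.109244² = 0.005720 + 0.000282 + 0.000636 + 0.597698 + 0.011934 = 0.616270.
To 4 decimal places, D = 0.6163.

0.6163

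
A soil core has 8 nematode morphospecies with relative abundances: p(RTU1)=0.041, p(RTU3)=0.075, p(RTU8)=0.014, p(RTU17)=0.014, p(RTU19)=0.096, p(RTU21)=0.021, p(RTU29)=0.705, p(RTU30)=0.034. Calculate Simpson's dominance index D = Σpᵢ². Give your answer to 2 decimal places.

0.52

D = 0.041² + 0.075² + 0.014² + 0.014² + 0.096² + 0.021² + 0.705² + 0.034² = 0.0017 + 0.0056 + 0.0002 + 0.0002 + 0.0092 + 0.0004 + 0.4970 + 0.0012 = 0.5155 (working shown to 4 dp, full precision carried).
To 2 decimal places, D = 0.52.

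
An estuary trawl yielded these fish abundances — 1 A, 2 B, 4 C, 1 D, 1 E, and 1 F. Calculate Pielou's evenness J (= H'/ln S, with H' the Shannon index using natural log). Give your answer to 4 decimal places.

Total N = 1+2+4+1+1+1 = 10, so the proportions are 0.1, 0.2, 0.4, 0.1, 0.1, 0.1 (working shown to 6 dp, full precision carried).
H' = −Σ pᵢ ln pᵢ = −((-0.230259) + (-0.321888) + (-0.366516) + (-0.230259) + (-0.230259) + (-0.230259)) = 1.609438.
With S = 6 species, ln S = 1.791759, so J = 1.609438/1.791759 = 0.898244, i.e. 0.8982 to 4 decimal places.

0.8982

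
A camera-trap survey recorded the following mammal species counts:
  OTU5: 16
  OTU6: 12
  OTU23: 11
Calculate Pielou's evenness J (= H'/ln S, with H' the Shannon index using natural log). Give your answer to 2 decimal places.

Total N = 16+12+11 = 39, so the proportions are 0.4103, 0.3077, 0.2821 (working shown to 4 dp, full precision carried).
H' = −Σ pᵢ ln pᵢ = −((-0.3655) + (-0.3627) + (-0.3570)) = 1.0852.
With S = 3 species, ln S = 1.0986, so J = 1.0852/1.0986 = 0.9878, i.e. 0.99 to 2 decimal places.

0.99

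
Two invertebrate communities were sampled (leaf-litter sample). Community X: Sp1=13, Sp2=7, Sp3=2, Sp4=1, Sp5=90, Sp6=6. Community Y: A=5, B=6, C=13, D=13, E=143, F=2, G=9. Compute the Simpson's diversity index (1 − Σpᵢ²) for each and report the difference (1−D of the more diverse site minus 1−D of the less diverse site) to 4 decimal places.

Community X: N=119, proportions 0.1092437, 0.05882353, 0.01680672, 0.00840336, 0.75630252, 0.05042017, giving 1−D = 0.40971683 (working shown to 8 dp, full precision carried).
Community Y: N=191, proportions 0.02617801, 0.03141361, 0.06806283, 0.06806283, 0.7486911, 0.0104712, 0.04712042, giving 1−D = 0.42619446.
Difference = |0.40971683 − 0.42619446| = 0.01647763, i.e. 0.0165 to 4 decimal places.

0.0165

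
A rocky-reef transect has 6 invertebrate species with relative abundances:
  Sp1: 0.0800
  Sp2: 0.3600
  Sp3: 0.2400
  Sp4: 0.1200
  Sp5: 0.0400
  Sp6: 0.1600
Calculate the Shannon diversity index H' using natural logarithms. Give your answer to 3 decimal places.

Each pᵢ ln pᵢ term (working shown to 5 dp, full precision carried): 0.08×(-2.52573)=-0.20206, 0.36×(-1.02165)=-0.36779, 0.24×(-1.42712)=-0.34251, 0.12×(-2.12026)=-0.25443, 0.04×(-3.21888)=-0.12876, 0.16×(-1.83258)=-0.29321.
Sum = -1.58876, so H' = 1.589.

1.589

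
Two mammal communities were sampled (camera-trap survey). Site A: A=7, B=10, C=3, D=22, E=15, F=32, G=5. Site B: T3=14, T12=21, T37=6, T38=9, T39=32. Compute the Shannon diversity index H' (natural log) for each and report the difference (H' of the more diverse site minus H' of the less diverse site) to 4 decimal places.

Site A: N=94, proportions 0.074468, 0.106383, 0.031915, 0.234043, 0.159574, 0.340426, 0.053191, giving H' = 1.697364 (working shown to 6 dp, full precision carried).
Site B: N=82, proportions 0.170732, 0.256098, 0.073171, 0.109756, 0.390244, giving H' = 1.451708.
Difference = |1.697364 − 1.451708| = 0.245656, i.e. 0.2457 to 4 decimal places.

0.2457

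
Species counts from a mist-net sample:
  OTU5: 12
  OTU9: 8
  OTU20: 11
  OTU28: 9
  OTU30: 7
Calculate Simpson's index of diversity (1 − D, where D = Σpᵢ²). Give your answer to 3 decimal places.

Total N = 12+8+11+9+7 = 47, so the proportions are 0.25532, 0.17021, 0.23404, 0.19149, 0.14894 (working shown to 5 dp, full precision carried).
D = 0.25532² + 0.17021² + 0.23404² + 0.19149² + 0.14894² = 0.06519 + 0.02897 + 0.05478 + 0.03667 + 0.02218 = 0.20779.
So 1 − D = 0.79221, i.e. 0.792 to 3 decimal places.

0.792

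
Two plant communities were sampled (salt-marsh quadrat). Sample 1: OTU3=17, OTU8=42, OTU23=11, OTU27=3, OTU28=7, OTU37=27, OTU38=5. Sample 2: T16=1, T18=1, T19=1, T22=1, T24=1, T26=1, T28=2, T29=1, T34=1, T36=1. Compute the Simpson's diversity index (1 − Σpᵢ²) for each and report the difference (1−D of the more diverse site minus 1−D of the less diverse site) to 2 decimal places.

Sample 1: N=112, proportions 0.1518, 0.375, 0.0982, 0.0268, 0.0625, 0.2411, 0.0446, giving 1−D = 0.7620 (working shown to 4 dp, full precision carried).
Sample 2: N=11, proportions 0.0909, 0.0909, 0.0909, 0.0909, 0.0909, 0.0909, 0.1818, 0.0909, 0.0909, 0.0909, giving 1−D = 0.8926.
Difference = |0.7620 − 0.8926| = 0.1306, i.e. 0.13 to 2 decimal places.

0.13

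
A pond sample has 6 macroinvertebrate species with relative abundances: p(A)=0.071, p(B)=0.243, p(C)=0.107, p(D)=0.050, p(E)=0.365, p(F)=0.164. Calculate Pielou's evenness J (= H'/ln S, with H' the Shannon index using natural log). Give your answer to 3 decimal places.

H' = −Σ pᵢ ln pᵢ = −((-0.18780) + (-0.34377) + (-0.23914) + (-0.14979) + (-0.36787) + (-0.29649)) = 1.58486 (working shown to 5 dp, full precision carried).
With S = 6 species, ln S = 1.79176, so J = 1.58486/1.79176 = 0.88453, i.e. 0.885 to 3 decimal places.

0.885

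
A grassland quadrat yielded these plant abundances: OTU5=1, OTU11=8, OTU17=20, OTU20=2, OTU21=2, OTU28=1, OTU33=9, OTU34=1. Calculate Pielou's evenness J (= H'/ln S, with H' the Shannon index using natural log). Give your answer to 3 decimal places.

Total N = 1+8+20+2+2+1+9+1 = 44, so the proportions are 0.02273, 0.18182, 0.45455, 0.04545, 0.04545, 0.02273, 0.20455, 0.02273 (working shown to 5 dp, full precision carried).
H' = −Σ pᵢ ln pᵢ = −((-0.08600) + (-0.30995) + (-0.35839) + (-0.14050) + (-0.14050) + (-0.08600) + (-0.32461) + (-0.08600)) = 1.53197.
With S = 8 species, ln S = 2.07944, so J = 1.53197/2.07944 = 0.73672, i.e. 0.737 to 3 decimal places.

0.737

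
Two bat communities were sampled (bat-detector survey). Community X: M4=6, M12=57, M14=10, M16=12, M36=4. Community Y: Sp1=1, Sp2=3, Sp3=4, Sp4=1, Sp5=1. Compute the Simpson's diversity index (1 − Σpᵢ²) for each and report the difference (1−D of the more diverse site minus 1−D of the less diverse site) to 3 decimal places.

0.168

Community X: N=89, proportions 0.06742, 0.64045, 0.11236, 0.13483, 0.04494, giving 1−D = 0.55246 (working shown to 5 dp, full precision carried).
Community Y: N=10, proportions 0.1, 0.3, 0.4, 0.1, 0.1, giving 1−D = 0.72000.
Difference = |0.55246 − 0.72000| = 0.16754, i.e. 0.168 to 3 decimal places.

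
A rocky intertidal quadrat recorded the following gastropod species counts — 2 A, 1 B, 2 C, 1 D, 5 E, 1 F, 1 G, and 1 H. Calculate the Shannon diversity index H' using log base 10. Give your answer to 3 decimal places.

Total N = 2+1+2+1+5+1+1+1 = 14, so the proportions are 0.142857, 0.071429, 0.142857, 0.071429, 0.357143, 0.071429, 0.071429, 0.071429 (working shown to 6 dp, full precision carried).
Each pᵢ log₁₀ pᵢ term: 0.142857×(-0.845098)=-0.120728, 0.071429×(-1.146128)=-0.081866, 0.142857×(-0.845098)=-0.120728, 0.071429×(-1.146128)=-0.081866, 0.357143×(-0.447158)=-0.159699, 0.071429×(-1.146128)=-0.081866, 0.071429×(-1.146128)=-0.081866, 0.071429×(-1.146128)=-0.081866.
Sum = -0.810487, so H' = 0.810.

0.810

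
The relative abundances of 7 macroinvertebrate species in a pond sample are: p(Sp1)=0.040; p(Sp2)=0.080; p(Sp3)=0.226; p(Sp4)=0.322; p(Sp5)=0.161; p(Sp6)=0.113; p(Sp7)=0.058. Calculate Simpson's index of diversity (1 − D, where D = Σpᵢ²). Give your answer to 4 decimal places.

D = 0.04² + 0.08² + 0.226² + 0.322² + 0.161² + 0.113² + 0.058² = 0.001600 + 0.006400 + 0.051076 + 0.103684 + 0.025921 + 0.012769 + 0.003364 = 0.204814 (working shown to 6 dp, full precision carried).
So 1 − D = 0.795186, i.e. 0.7952 to 4 decimal places.

0.7952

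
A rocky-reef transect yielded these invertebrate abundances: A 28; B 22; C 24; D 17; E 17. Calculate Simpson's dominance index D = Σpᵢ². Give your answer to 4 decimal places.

0.2076

Total N = 28+22+24+17+17 = 108, so the proportions are 0.259259, 0.203704, 0.222222, 0.157407, 0.157407 (working shown to 6 dp, full precision carried).
D = 0.259259² + 0.203704² + 0.222222² + 0.157407² + 0.157407² = 0.067215 + 0.041495 + 0.049383 + 0.024777 + 0.024777 = 0.207647.
To 4 decimal places, D = 0.2076.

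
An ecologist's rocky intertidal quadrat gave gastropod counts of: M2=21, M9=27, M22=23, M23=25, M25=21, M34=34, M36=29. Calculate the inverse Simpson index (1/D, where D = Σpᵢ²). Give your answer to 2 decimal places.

6.80

Total N = 21+27+23+25+21+34+29 = 180, so the proportions are 0.116667, 0.15, 0.127778, 0.138889, 0.116667, 0.188889, 0.161111 (working shown to 6 dp, full precision carried).
D = 0.116667² + 0.15² + 0.127778² + 0.138889² + 0.116667² + 0.188889² + 0.161111² = 0.013611 + 0.022500 + 0.016327 + 0.019290 + 0.013611 + 0.035679 + 0.025957 = 0.146975.
So 1/D = 6.8039, i.e. 6.80 to 2 decimal places.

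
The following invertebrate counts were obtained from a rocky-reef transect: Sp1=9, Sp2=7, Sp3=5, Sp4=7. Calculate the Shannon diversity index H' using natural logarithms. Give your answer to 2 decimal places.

1.37

Total N = 9+7+5+7 = 28, so the proportions are 0.3214, 0.25, 0.1786, 0.25 (working shown to 4 dp, full precision carried).
Each pᵢ ln pᵢ term: 0.3214×(-1.1350)=-0.3648, 0.25×(-1.3863)=-0.3466, 0.1786×(-1.7228)=-0.3076, 0.25×(-1.3863)=-0.3466.
Sum = -1.3656, so H' = 1.37.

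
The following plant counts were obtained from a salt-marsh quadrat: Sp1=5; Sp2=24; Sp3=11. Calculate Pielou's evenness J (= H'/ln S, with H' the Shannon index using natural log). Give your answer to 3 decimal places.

Total N = 5+24+11 = 40, so the proportions are 0.125, 0.6, 0.275 (working shown to 5 dp, full precision carried).
H' = −Σ pᵢ ln pᵢ = −((-0.25993) + (-0.30650) + (-0.35502)) = 0.92145.
With S = 3 species, ln S = 1.09861, so J = 0.92145/1.09861 = 0.83874, i.e. 0.839 to 3 decimal places.

0.839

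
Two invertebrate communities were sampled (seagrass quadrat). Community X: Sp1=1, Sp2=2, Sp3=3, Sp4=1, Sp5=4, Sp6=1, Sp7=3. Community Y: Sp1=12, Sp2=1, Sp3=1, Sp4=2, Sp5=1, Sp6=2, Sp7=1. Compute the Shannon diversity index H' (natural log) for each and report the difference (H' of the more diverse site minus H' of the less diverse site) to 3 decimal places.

0.440

Community X: N=15, proportions 0.06667, 0.13333, 0.2, 0.06667, 0.26667, 0.06667, 0.2, giving H' = 1.80651 (working shown to 5 dp, full precision carried).
Community Y: N=20, proportions 0.6, 0.05, 0.05, 0.1, 0.05, 0.1, 0.05, giving H' = 1.36616.
Difference = |1.80651 − 1.36616| = 0.44035, i.e. 0.440 to 3 decimal places.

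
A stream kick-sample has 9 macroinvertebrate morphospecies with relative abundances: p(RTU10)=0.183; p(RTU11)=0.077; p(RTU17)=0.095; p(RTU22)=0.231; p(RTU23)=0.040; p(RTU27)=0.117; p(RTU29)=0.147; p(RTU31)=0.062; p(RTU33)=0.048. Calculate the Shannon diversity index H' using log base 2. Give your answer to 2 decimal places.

Each pᵢ log₂ pᵢ term (working shown to 4 dp, full precision carried): 0.183×(-2.4501)=-0.4484, 0.077×(-3.6990)=-0.2848, 0.095×(-3.3959)=-0.3226, 0.231×(-2.1140)=-0.4883, 0.04×(-4.6439)=-0.1858, 0.117×(-3.0954)=-0.3622, 0.147×(-2.7661)=-0.4066, 0.062×(-4.0116)=-0.2487, 0.048×(-4.3808)=-0.2103.
Sum = -2.9577, so H' = 2.96.

2.96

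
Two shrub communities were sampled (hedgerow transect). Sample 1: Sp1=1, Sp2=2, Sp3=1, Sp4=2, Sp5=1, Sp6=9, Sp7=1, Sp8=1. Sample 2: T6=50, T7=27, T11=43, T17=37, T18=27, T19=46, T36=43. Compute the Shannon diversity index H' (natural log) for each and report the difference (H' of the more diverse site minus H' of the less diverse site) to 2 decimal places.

0.28

Sample 1: N=18, proportions 0.0556, 0.1111, 0.0556, 0.1111, 0.0556, 0.5, 0.0556, 0.0556, giving H' = 1.6377 (working shown to 4 dp, full precision carried).
Sample 2: N=273, proportions 0.1832, 0.0989, 0.1575, 0.1355, 0.0989, 0.1685, 0.1575, giving H' = 1.9217.
Difference = |1.6377 − 1.9217| = 0.2840, i.e. 0.28 to 2 decimal places.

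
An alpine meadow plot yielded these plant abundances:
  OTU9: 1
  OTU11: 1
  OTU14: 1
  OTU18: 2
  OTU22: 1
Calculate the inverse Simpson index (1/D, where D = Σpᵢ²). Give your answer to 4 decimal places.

4.5000

Total N = 1+1+1+2+1 = 6, so the proportions are 0.16666667, 0.16666667, 0.16666667, 0.33333333, 0.16666667 (working shown to 8 dp, full precision carried).
D = 0.16666667² + 0.16666667² + 0.16666667² + 0.33333333² + 0.16666667² = 0.02777778 + 0.02777778 + 0.02777778 + 0.11111111 + 0.02777778 = 0.22222222.
So 1/D = 4.500000, i.e. 4.5000 to 4 decimal places.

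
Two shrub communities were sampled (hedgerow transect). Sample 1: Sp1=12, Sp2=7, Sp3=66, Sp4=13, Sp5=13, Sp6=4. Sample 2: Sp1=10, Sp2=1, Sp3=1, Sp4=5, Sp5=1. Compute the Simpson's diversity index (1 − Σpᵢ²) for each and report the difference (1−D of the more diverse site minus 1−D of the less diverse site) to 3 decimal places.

Sample 1: N=115, proportions 0.10435, 0.06087, 0.57391, 0.11304, 0.11304, 0.03478, giving 1−D = 0.62926 (working shown to 5 dp, full precision carried).
Sample 2: N=18, proportions 0.55556, 0.05556, 0.05556, 0.27778, 0.05556, giving 1−D = 0.60494.
Difference = |0.62926 − 0.60494| = 0.02432, i.e. 0.024 to 3 decimal places.

0.024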